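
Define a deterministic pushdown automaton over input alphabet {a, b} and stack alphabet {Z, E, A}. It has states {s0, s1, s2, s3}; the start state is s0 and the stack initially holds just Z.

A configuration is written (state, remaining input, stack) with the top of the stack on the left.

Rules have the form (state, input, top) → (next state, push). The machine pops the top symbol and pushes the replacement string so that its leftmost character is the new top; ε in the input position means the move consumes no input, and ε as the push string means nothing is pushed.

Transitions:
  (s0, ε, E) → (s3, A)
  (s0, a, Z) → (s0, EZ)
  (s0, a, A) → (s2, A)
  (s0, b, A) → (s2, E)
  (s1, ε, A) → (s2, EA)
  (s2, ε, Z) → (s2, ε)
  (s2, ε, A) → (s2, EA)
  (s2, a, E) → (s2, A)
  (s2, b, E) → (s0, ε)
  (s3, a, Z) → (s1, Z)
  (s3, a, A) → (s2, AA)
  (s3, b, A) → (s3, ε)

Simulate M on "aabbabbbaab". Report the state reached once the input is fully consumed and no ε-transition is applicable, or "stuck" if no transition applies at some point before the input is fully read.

s0

(s0, aabbabbbaab, Z)
  read a, top Z: go to s0, push EZ → (s0, abbabbbaab, EZ)
  ε-move, top E: go to s3, push A → (s3, abbabbbaab, AZ)
  read a, top A: go to s2, push AA → (s2, bbabbbaab, AAZ)
  ε-move, top A: go to s2, push EA → (s2, bbabbbaab, EAAZ)
  read b, top E: go to s0, push ε → (s0, babbbaab, AAZ)
  read b, top A: go to s2, push E → (s2, abbbaab, EAZ)
  read a, top E: go to s2, push A → (s2, bbbaab, AAZ)
  ε-move, top A: go to s2, push EA → (s2, bbbaab, EAAZ)
  read b, top E: go to s0, push ε → (s0, bbaab, AAZ)
  read b, top A: go to s2, push E → (s2, baab, EAZ)
  read b, top E: go to s0, push ε → (s0, aab, AZ)
  read a, top A: go to s2, push A → (s2, ab, AZ)
  ε-move, top A: go to s2, push EA → (s2, ab, EAZ)
  read a, top E: go to s2, push A → (s2, b, AAZ)
  ε-move, top A: go to s2, push EA → (s2, b, EAAZ)
  read b, top E: go to s0, push ε → (s0, ε, AAZ)
All input consumed; M is in state s0.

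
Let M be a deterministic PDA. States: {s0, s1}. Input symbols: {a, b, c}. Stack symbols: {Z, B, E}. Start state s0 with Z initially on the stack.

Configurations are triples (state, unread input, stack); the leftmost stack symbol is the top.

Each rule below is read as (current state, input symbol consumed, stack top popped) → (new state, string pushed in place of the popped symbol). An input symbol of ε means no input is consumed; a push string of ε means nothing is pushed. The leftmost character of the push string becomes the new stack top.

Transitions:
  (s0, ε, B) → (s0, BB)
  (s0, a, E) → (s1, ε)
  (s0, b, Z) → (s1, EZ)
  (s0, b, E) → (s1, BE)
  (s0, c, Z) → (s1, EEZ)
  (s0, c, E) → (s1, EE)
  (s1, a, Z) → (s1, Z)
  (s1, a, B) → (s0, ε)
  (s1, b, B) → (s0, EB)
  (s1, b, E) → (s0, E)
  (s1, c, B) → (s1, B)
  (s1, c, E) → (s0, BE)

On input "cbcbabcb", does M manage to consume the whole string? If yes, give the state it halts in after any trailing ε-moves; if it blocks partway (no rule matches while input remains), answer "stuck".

(s0, cbcbabcb, Z)
  read c, top Z: go to s1, push EEZ → (s1, bcbabcb, EEZ)
  read b, top E: go to s0, push E → (s0, cbabcb, EEZ)
  read c, top E: go to s1, push EE → (s1, babcb, EEEZ)
  read b, top E: go to s0, push E → (s0, abcb, EEEZ)
  read a, top E: go to s1, push ε → (s1, bcb, EEZ)
  read b, top E: go to s0, push E → (s0, cb, EEZ)
  read c, top E: go to s1, push EE → (s1, b, EEEZ)
  read b, top E: go to s0, push E → (s0, ε, EEEZ)
All input consumed; M is in state s0.

s0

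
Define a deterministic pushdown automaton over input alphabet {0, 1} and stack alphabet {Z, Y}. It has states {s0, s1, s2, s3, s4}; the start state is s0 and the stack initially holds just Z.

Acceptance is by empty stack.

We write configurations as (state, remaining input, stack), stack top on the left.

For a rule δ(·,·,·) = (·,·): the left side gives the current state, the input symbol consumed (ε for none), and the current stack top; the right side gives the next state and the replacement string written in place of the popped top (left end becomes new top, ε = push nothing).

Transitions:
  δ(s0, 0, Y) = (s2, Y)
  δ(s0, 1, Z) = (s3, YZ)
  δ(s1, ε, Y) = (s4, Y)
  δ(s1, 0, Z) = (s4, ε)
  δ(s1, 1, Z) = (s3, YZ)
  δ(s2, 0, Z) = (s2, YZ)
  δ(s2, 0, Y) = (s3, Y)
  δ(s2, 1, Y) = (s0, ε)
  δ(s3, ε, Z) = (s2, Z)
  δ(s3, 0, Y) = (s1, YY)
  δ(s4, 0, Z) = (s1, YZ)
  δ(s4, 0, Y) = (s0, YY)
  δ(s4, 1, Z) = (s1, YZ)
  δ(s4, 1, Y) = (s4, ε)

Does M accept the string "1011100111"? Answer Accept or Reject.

(s0, 1011100111, Z) ⊢ (s3, 011100111, YZ) ⊢ (s1, 11100111, YYZ) ⊢ (s4, 11100111, YYZ) ⊢ (s4, 1100111, YZ) ⊢ (s4, 100111, Z) ⊢ (s1, 00111, YZ) ⊢ (s4, 00111, YZ) ⊢ (s0, 0111, YYZ) ⊢ (s2, 111, YYZ) ⊢ (s0, 11, YZ)
No transition applies at (s0, 11, YZ); input not fully consumed.

Reject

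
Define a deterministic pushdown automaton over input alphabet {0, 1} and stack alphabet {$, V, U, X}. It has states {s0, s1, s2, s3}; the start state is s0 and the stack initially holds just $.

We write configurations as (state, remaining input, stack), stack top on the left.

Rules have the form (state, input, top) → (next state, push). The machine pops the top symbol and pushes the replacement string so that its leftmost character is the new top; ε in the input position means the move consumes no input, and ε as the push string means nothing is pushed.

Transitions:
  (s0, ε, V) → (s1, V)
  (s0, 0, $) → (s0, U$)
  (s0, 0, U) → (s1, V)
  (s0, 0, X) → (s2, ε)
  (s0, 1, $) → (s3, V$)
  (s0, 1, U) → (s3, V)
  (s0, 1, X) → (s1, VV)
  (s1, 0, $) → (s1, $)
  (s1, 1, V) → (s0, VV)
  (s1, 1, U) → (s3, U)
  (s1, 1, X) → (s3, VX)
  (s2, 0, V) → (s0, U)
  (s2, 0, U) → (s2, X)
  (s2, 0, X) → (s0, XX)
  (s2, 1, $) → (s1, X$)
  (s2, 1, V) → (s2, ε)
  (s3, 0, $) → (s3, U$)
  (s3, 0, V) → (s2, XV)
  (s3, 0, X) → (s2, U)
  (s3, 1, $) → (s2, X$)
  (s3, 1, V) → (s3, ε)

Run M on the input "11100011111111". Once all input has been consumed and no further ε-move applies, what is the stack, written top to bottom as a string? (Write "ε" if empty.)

VVVVVVVVVX$

(s0, 11100011111111, $)
  read 1, top $: go to s3, push V$ → (s3, 1100011111111, V$)
  read 1, top V: go to s3, push ε → (s3, 100011111111, $)
  read 1, top $: go to s2, push X$ → (s2, 00011111111, X$)
  read 0, top X: go to s0, push XX → (s0, 0011111111, XX$)
  read 0, top X: go to s2, push ε → (s2, 011111111, X$)
  read 0, top X: go to s0, push XX → (s0, 11111111, XX$)
  read 1, top X: go to s1, push VV → (s1, 1111111, VVX$)
  read 1, top V: go to s0, push VV → (s0, 111111, VVVX$)
  ε-move, top V: go to s1, push V → (s1, 111111, VVVX$)
  read 1, top V: go to s0, push VV → (s0, 11111, VVVVX$)
  ε-move, top V: go to s1, push V → (s1, 11111, VVVVX$)
  read 1, top V: go to s0, push VV → (s0, 1111, VVVVVX$)
  ε-move, top V: go to s1, push V → (s1, 1111, VVVVVX$)
  read 1, top V: go to s0, push VV → (s0, 111, VVVVVVX$)
  ε-move, top V: go to s1, push V → (s1, 111, VVVVVVX$)
  read 1, top V: go to s0, push VV → (s0, 11, VVVVVVVX$)
  ε-move, top V: go to s1, push V → (s1, 11, VVVVVVVX$)
  read 1, top V: go to s0, push VV → (s0, 1, VVVVVVVVX$)
  ε-move, top V: go to s1, push V → (s1, 1, VVVVVVVVX$)
  read 1, top V: go to s0, push VV → (s0, ε, VVVVVVVVVX$)
  ε-move, top V: go to s1, push V → (s1, ε, VVVVVVVVVX$)
All input consumed in state s1 with stack VVVVVVVVVX$.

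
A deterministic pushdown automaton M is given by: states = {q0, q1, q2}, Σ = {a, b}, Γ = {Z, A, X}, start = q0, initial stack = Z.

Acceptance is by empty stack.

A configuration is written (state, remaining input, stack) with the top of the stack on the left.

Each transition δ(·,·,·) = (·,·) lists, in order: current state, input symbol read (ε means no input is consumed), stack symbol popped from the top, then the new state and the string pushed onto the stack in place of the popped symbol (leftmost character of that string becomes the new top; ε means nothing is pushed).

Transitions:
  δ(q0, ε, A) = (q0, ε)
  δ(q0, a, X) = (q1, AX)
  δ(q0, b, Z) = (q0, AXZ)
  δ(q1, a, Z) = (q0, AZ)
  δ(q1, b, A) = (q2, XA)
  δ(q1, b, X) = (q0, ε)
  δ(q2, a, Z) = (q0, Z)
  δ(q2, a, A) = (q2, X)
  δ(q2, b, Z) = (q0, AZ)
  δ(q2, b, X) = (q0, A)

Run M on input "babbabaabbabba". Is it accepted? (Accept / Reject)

(q0, babbabaabbabba, Z)
  read b, top Z: go to q0, push AXZ → (q0, abbabaabbabba, AXZ)
  ε-move, top A: go to q0, push ε → (q0, abbabaabbabba, XZ)
  read a, top X: go to q1, push AX → (q1, bbabaabbabba, AXZ)
  read b, top A: go to q2, push XA → (q2, babaabbabba, XAXZ)
  read b, top X: go to q0, push A → (q0, abaabbabba, AAXZ)
  ε-move, top A: go to q0, push ε → (q0, abaabbabba, AXZ)
  ε-move, top A: go to q0, push ε → (q0, abaabbabba, XZ)
  read a, top X: go to q1, push AX → (q1, baabbabba, AXZ)
  read b, top A: go to q2, push XA → (q2, aabbabba, XAXZ)
No transition applies at (q2, aabbabba, XAXZ); input not fully consumed.

Reject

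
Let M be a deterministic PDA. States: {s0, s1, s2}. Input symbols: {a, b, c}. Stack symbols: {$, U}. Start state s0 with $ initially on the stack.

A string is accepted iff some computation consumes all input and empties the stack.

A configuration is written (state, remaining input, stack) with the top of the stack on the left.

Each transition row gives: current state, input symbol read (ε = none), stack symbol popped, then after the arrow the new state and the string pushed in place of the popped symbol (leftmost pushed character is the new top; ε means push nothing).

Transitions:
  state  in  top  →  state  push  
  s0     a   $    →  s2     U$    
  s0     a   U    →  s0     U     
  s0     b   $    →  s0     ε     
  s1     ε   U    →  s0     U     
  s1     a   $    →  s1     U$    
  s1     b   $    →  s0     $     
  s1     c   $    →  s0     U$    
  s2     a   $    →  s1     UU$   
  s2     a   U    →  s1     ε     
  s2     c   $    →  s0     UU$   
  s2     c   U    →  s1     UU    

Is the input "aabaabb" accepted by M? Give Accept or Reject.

(s0, aabaabb, $) ⊢ (s2, abaabb, U$) ⊢ (s1, baabb, $) ⊢ (s0, aabb, $) ⊢ (s2, abb, U$) ⊢ (s1, bb, $) ⊢ (s0, b, $) ⊢ (s0, ε, ε)
All input consumed and the stack is empty.

Accept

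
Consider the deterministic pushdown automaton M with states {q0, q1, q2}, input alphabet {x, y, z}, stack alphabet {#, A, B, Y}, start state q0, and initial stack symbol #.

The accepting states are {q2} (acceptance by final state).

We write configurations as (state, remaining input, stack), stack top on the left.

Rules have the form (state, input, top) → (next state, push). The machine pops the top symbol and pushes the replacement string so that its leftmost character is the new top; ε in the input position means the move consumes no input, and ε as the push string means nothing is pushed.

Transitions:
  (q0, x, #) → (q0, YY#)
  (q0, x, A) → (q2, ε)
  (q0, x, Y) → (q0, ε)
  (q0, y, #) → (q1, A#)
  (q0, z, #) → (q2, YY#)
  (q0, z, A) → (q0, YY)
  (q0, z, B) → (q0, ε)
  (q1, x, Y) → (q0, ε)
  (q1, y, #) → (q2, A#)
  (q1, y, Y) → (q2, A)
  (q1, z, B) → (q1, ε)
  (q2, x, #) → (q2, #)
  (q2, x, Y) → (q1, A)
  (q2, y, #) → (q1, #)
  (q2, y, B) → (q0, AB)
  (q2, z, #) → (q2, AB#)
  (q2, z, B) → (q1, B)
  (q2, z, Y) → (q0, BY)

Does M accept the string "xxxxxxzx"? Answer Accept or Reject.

Reject

(q0, xxxxxxzx, #)
  read x, top #: go to q0, push YY# → (q0, xxxxxzx, YY#)
  read x, top Y: go to q0, push ε → (q0, xxxxzx, Y#)
  read x, top Y: go to q0, push ε → (q0, xxxzx, #)
  read x, top #: go to q0, push YY# → (q0, xxzx, YY#)
  read x, top Y: go to q0, push ε → (q0, xzx, Y#)
  read x, top Y: go to q0, push ε → (q0, zx, #)
  read z, top #: go to q2, push YY# → (q2, x, YY#)
  read x, top Y: go to q1, push A → (q1, ε, AY#)
All input consumed; state q1 ∉ F and no further ε-move applies.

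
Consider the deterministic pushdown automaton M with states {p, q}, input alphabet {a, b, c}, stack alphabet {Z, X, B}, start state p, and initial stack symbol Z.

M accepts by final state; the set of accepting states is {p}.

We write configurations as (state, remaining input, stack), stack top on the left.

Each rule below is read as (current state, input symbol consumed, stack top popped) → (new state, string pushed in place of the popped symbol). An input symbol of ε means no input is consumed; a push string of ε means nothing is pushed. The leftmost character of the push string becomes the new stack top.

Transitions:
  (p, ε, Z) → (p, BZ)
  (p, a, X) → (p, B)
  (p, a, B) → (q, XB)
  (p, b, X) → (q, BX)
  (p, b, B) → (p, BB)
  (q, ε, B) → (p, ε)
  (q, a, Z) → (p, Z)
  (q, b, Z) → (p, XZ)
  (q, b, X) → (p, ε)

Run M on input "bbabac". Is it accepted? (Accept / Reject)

(p, bbabac, Z)
  ε-move, top Z: go to p, push BZ → (p, bbabac, BZ)
  read b, top B: go to p, push BB → (p, babac, BBZ)
  read b, top B: go to p, push BB → (p, abac, BBBZ)
  read a, top B: go to q, push XB → (q, bac, XBBBZ)
  read b, top X: go to p, push ε → (p, ac, BBBZ)
  read a, top B: go to q, push XB → (q, c, XBBBZ)
No transition applies at (q, c, XBBBZ); input not fully consumed.

Reject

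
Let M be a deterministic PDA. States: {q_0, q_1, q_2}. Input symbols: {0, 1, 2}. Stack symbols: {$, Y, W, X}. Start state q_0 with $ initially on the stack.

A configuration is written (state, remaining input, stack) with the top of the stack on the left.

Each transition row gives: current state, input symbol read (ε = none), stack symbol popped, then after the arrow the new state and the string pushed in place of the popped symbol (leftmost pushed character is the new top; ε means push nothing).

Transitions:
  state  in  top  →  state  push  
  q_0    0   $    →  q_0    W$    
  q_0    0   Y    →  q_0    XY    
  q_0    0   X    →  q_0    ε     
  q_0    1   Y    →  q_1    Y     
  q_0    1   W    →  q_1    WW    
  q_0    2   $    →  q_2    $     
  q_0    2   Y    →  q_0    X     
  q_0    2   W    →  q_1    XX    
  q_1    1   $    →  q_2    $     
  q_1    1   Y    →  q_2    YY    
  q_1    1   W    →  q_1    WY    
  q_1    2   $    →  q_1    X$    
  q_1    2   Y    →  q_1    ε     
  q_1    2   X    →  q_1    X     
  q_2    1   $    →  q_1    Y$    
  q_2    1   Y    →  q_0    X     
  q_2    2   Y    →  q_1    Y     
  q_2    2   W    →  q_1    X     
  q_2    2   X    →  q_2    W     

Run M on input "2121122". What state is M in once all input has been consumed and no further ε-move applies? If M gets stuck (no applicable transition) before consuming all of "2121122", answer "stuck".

(q_0, 2121122, $)
  read 2, top $: go to q_2, push $ → (q_2, 121122, $)
  read 1, top $: go to q_1, push Y$ → (q_1, 21122, Y$)
  read 2, top Y: go to q_1, push ε → (q_1, 1122, $)
  read 1, top $: go to q_2, push $ → (q_2, 122, $)
  read 1, top $: go to q_1, push Y$ → (q_1, 22, Y$)
  read 2, top Y: go to q_1, push ε → (q_1, 2, $)
  read 2, top $: go to q_1, push X$ → (q_1, ε, X$)
All input consumed; M is in state q_1.

q_1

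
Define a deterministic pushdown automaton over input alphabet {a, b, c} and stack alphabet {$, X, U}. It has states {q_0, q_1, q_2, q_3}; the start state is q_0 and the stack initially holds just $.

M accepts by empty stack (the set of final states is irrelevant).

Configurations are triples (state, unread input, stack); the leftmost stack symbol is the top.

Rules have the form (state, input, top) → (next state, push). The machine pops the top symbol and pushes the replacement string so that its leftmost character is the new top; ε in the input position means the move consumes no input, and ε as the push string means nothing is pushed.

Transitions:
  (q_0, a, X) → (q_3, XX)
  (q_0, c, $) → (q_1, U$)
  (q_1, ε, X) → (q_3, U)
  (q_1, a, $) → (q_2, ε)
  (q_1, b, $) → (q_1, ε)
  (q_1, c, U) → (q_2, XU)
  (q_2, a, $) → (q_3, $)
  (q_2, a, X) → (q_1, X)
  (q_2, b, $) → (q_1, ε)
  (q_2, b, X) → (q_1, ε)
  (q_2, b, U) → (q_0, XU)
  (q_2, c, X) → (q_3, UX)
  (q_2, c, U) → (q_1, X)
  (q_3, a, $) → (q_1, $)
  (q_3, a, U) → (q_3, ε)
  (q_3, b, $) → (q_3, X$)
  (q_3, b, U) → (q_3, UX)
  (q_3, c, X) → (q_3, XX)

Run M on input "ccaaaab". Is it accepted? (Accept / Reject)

Accept

(q_0, ccaaaab, $) ⊢ (q_1, caaaab, U$) ⊢ (q_2, aaaab, XU$) ⊢ (q_1, aaab, XU$) ⊢ (q_3, aaab, UU$) ⊢ (q_3, aab, U$) ⊢ (q_3, ab, $) ⊢ (q_1, b, $) ⊢ (q_1, ε, ε)
All input consumed and the stack is empty.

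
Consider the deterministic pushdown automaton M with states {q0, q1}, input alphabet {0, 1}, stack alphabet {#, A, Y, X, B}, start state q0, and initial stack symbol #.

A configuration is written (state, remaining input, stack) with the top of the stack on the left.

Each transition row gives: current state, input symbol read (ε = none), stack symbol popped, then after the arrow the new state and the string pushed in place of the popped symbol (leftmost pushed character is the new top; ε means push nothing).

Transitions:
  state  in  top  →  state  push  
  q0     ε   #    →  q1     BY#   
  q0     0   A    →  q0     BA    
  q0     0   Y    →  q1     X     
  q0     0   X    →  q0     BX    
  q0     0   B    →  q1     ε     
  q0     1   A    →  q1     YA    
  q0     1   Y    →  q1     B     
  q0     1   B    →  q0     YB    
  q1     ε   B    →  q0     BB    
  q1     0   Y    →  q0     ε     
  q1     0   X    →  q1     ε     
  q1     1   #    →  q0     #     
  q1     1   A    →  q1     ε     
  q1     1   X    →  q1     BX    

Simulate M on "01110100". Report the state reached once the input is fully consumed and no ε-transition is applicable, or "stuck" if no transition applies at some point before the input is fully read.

q0

(q0, 01110100, #) ⊢ (q1, 01110100, BY#) ⊢ (q0, 01110100, BBY#) ⊢ (q1, 1110100, BY#) ⊢ (q0, 1110100, BBY#) ⊢ (q0, 110100, YBBY#) ⊢ (q1, 10100, BBBY#) ⊢ (q0, 10100, BBBBY#) ⊢ (q0, 0100, YBBBBY#) ⊢ (q1, 100, XBBBBY#) ⊢ (q1, 00, BXBBBBY#) ⊢ (q0, 00, BBXBBBBY#) ⊢ (q1, 0, BXBBBBY#) ⊢ (q0, 0, BBXBBBBY#) ⊢ (q1, ε, BXBBBBY#) ⊢ (q0, ε, BBXBBBBY#)
All input consumed; M is in state q0.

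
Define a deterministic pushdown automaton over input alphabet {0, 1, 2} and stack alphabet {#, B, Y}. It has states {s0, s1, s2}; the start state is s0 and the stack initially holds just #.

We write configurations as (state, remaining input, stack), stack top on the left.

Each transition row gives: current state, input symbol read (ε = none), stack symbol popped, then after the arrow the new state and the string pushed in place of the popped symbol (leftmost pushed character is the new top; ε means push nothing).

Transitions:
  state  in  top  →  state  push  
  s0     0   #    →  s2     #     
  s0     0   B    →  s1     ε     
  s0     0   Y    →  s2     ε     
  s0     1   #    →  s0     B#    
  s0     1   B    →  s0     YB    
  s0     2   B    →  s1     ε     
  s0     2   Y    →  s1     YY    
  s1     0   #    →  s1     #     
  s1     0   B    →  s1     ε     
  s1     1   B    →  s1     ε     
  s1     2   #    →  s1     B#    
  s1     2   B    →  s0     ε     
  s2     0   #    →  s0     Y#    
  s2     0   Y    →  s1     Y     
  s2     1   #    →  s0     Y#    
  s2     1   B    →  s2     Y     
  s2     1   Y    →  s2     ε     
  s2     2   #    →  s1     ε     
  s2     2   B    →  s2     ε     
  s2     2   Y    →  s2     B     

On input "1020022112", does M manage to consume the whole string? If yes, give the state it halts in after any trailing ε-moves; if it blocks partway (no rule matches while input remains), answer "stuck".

s1

(s0, 1020022112, #)
  read 1, top #: go to s0, push B# → (s0, 020022112, B#)
  read 0, top B: go to s1, push ε → (s1, 20022112, #)
  read 2, top #: go to s1, push B# → (s1, 0022112, B#)
  read 0, top B: go to s1, push ε → (s1, 022112, #)
  read 0, top #: go to s1, push # → (s1, 22112, #)
  read 2, top #: go to s1, push B# → (s1, 2112, B#)
  read 2, top B: go to s0, push ε → (s0, 112, #)
  read 1, top #: go to s0, push B# → (s0, 12, B#)
  read 1, top B: go to s0, push YB → (s0, 2, YB#)
  read 2, top Y: go to s1, push YY → (s1, ε, YYB#)
All input consumed; M is in state s1.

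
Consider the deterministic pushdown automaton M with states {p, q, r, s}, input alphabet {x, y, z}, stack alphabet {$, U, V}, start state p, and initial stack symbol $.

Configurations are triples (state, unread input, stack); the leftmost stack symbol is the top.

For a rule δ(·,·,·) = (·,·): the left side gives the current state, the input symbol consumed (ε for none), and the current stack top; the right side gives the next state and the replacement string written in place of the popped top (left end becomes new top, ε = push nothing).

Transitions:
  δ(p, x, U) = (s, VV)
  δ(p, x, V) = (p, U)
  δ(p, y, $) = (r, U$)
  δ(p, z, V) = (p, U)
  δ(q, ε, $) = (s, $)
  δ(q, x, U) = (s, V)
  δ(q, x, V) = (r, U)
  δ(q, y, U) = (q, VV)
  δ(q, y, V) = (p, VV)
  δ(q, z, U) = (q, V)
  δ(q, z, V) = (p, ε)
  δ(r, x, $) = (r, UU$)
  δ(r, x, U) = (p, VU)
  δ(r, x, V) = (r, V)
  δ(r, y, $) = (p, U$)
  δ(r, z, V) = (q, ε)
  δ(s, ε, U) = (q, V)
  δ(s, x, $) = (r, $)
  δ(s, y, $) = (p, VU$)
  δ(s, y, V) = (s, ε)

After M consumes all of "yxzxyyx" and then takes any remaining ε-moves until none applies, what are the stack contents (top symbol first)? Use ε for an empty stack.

(p, yxzxyyx, $)
  read y, top $: go to r, push U$ → (r, xzxyyx, U$)
  read x, top U: go to p, push VU → (p, zxyyx, VU$)
  read z, top V: go to p, push U → (p, xyyx, UU$)
  read x, top U: go to s, push VV → (s, yyx, VVU$)
  read y, top V: go to s, push ε → (s, yx, VU$)
  read y, top V: go to s, push ε → (s, x, U$)
  ε-move, top U: go to q, push V → (q, x, V$)
  read x, top V: go to r, push U → (r, ε, U$)
All input consumed in state r with stack U$.

U$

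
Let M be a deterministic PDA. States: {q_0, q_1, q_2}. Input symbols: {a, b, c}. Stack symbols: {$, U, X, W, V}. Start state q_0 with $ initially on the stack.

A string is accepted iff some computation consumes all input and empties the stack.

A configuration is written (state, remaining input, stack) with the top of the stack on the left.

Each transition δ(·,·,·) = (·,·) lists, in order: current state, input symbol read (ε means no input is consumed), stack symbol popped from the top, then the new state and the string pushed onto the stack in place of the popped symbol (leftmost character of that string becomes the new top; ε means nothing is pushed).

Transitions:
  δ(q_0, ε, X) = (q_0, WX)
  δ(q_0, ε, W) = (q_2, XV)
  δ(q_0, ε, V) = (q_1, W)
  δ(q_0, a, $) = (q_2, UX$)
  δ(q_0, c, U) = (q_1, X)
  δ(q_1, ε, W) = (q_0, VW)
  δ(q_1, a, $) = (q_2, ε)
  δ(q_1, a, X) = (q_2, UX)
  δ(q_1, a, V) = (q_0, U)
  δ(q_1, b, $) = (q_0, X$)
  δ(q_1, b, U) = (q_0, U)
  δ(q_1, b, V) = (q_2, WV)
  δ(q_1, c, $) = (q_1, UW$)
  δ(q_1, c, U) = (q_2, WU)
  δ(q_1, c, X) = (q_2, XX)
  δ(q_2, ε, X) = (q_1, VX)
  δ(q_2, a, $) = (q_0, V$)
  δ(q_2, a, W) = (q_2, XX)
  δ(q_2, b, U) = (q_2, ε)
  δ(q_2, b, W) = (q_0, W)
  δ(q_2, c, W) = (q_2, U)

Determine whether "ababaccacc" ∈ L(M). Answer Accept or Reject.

Reject

(q_0, ababaccacc, $)
  read a, top $: go to q_2, push UX$ → (q_2, babaccacc, UX$)
  read b, top U: go to q_2, push ε → (q_2, abaccacc, X$)
  ε-move, top X: go to q_1, push VX → (q_1, abaccacc, VX$)
  read a, top V: go to q_0, push U → (q_0, baccacc, UX$)
No transition applies at (q_0, baccacc, UX$); input not fully consumed.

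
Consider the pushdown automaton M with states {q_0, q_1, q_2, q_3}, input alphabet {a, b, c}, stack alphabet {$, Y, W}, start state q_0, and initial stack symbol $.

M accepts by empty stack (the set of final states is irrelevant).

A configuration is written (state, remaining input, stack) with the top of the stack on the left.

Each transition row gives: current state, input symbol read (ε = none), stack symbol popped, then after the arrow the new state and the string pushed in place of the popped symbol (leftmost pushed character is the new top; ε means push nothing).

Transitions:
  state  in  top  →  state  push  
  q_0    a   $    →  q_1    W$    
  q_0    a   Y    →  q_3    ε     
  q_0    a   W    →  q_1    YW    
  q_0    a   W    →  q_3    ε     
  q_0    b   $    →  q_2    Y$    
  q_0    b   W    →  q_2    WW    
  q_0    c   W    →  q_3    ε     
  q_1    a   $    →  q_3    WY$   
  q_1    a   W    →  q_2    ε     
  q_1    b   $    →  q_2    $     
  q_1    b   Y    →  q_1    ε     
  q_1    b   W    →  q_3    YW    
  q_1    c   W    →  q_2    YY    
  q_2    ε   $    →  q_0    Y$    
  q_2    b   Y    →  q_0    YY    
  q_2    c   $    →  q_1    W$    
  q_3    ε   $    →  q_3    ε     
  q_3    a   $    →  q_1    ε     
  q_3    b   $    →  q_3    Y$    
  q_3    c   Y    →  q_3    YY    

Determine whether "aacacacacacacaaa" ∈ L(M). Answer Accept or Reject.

Accept

One accepting computation: (q_0, aacacacacacacaaa, $) ⊢ (q_1, acacacacacacaaa, W$) ⊢ (q_2, cacacacacacaaa, $) ⊢ (q_1, acacacacacaaa, W$) ⊢ (q_2, cacacacacaaa, $) ⊢ (q_1, acacacacaaa, W$) ⊢ (q_2, cacacacaaa, $) ⊢ (q_1, acacacaaa, W$) ⊢ (q_2, cacacaaa, $) ⊢ (q_1, acacaaa, W$) ⊢ (q_2, cacaaa, $) ⊢ (q_1, acaaa, W$) ⊢ (q_2, caaa, $) ⊢ (q_1, aaa, W$) ⊢ (q_2, aa, $) ⊢ (q_0, aa, Y$) ⊢ (q_3, a, $) ⊢ (q_1, ε, ε)
All input consumed and the stack is empty.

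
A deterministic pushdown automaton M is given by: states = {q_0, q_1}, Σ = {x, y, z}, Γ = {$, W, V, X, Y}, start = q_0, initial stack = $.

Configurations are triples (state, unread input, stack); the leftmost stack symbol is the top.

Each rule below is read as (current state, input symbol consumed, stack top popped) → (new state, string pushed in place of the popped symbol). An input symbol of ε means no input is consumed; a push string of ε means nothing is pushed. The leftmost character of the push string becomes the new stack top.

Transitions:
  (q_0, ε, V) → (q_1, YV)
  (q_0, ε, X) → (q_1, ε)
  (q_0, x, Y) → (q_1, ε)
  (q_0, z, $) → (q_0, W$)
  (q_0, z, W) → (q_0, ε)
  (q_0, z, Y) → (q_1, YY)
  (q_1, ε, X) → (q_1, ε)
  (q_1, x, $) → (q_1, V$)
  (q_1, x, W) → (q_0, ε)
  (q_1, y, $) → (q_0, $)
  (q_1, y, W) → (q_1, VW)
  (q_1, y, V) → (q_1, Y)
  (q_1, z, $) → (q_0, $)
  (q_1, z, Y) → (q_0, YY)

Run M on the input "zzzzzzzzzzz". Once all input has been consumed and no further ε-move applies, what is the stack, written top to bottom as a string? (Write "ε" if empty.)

(q_0, zzzzzzzzzzz, $) ⊢ (q_0, zzzzzzzzzz, W$) ⊢ (q_0, zzzzzzzzz, $) ⊢ (q_0, zzzzzzzz, W$) ⊢ (q_0, zzzzzzz, $) ⊢ (q_0, zzzzzz, W$) ⊢ (q_0, zzzzz, $) ⊢ (q_0, zzzz, W$) ⊢ (q_0, zzz, $) ⊢ (q_0, zz, W$) ⊢ (q_0, z, $) ⊢ (q_0, ε, W$)
All input consumed in state q_0 with stack W$.

W$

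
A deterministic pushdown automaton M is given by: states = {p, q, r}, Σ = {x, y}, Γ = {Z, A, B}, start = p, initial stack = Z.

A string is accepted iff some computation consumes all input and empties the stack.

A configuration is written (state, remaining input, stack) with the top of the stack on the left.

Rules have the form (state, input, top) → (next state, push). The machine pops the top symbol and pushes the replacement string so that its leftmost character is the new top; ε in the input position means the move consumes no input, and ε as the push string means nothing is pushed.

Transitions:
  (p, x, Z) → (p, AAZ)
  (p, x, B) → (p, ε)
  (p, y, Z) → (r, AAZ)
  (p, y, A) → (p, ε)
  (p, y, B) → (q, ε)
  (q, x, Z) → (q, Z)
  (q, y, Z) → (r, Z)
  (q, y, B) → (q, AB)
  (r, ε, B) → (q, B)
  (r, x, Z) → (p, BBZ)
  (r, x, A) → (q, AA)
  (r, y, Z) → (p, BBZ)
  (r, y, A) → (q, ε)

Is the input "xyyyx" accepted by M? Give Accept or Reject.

(p, xyyyx, Z)
  read x, top Z: go to p, push AAZ → (p, yyyx, AAZ)
  read y, top A: go to p, push ε → (p, yyx, AZ)
  read y, top A: go to p, push ε → (p, yx, Z)
  read y, top Z: go to r, push AAZ → (r, x, AAZ)
  read x, top A: go to q, push AA → (q, ε, AAAZ)
All input consumed; stack is AAAZ, not empty, and no further ε-move applies.

Reject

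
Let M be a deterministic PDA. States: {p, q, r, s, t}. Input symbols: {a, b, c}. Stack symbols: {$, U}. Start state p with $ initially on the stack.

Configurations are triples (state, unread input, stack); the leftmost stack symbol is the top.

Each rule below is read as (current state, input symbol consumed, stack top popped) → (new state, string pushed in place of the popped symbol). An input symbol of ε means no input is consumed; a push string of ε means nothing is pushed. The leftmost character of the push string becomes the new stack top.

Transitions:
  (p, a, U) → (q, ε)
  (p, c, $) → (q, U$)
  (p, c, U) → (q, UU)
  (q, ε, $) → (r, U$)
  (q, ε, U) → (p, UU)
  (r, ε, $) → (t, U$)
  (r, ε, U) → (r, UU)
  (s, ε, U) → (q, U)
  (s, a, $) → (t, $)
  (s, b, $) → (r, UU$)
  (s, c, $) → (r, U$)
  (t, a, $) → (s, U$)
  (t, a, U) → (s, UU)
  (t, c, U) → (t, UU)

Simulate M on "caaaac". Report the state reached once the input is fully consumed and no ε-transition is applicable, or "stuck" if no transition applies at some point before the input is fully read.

p

(p, caaaac, $) ⊢ (q, aaaac, U$) ⊢ (p, aaaac, UU$) ⊢ (q, aaac, U$) ⊢ (p, aaac, UU$) ⊢ (q, aac, U$) ⊢ (p, aac, UU$) ⊢ (q, ac, U$) ⊢ (p, ac, UU$) ⊢ (q, c, U$) ⊢ (p, c, UU$) ⊢ (q, ε, UUU$) ⊢ (p, ε, UUUU$)
All input consumed; M is in state p.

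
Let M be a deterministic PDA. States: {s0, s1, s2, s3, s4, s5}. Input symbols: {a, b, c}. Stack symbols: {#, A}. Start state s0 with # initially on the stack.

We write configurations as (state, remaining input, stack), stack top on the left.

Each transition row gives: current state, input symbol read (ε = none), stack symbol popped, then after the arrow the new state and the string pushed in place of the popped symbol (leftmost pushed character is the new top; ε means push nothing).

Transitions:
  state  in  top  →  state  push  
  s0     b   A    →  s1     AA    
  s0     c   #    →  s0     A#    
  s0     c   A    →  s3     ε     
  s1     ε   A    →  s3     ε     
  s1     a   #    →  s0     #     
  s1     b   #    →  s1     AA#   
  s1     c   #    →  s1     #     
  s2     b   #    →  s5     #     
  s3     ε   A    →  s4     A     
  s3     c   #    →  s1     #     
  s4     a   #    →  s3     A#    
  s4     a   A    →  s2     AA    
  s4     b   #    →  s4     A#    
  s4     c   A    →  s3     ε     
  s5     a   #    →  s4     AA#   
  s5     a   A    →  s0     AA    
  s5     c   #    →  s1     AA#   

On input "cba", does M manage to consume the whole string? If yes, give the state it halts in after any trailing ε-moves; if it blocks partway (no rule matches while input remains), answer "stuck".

s2

(s0, cba, #) ⊢ (s0, ba, A#) ⊢ (s1, a, AA#) ⊢ (s3, a, A#) ⊢ (s4, a, A#) ⊢ (s2, ε, AA#)
All input consumed; M is in state s2.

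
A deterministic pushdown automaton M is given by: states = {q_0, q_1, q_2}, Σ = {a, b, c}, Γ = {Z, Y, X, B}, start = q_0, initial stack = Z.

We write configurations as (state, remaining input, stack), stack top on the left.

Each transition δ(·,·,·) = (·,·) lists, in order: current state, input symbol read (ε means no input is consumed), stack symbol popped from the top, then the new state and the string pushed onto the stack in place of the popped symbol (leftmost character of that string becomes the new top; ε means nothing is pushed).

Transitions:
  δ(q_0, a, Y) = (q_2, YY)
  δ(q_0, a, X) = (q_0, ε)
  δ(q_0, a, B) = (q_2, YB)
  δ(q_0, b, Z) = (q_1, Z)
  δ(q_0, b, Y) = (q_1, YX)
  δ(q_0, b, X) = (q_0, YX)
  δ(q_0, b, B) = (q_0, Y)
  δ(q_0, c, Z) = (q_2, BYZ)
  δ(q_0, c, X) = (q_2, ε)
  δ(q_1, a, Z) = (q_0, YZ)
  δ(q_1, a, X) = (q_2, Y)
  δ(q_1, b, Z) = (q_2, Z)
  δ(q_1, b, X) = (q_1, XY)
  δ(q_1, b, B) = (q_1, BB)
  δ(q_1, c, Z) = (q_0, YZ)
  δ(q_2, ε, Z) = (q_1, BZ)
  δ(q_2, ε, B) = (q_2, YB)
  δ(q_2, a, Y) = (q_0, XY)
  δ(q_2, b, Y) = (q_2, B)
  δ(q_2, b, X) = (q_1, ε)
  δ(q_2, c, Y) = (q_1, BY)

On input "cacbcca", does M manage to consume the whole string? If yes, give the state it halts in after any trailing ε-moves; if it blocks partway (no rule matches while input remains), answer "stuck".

stuck

(q_0, cacbcca, Z) ⊢ (q_2, acbcca, BYZ) ⊢ (q_2, acbcca, YBYZ) ⊢ (q_0, cbcca, XYBYZ) ⊢ (q_2, bcca, YBYZ) ⊢ (q_2, cca, BBYZ) ⊢ (q_2, cca, YBBYZ) ⊢ (q_1, ca, BYBBYZ)
No transition for (q_1, c, top B); M blocks with input ca remaining.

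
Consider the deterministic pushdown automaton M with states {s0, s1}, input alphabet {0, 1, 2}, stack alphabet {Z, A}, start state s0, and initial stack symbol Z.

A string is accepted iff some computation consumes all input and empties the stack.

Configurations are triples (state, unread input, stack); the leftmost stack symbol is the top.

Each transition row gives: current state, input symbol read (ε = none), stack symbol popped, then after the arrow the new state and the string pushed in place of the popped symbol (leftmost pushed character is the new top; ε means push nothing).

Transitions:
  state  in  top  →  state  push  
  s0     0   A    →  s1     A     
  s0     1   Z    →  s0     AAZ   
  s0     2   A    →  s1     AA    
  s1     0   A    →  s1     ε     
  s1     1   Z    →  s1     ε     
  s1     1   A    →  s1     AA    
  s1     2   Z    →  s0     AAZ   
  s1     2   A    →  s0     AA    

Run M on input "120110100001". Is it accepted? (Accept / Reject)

Accept

(s0, 120110100001, Z) ⊢ (s0, 20110100001, AAZ) ⊢ (s1, 0110100001, AAAZ) ⊢ (s1, 110100001, AAZ) ⊢ (s1, 10100001, AAAZ) ⊢ (s1, 0100001, AAAAZ) ⊢ (s1, 100001, AAAZ) ⊢ (s1, 00001, AAAAZ) ⊢ (s1, 0001, AAAZ) ⊢ (s1, 001, AAZ) ⊢ (s1, 01, AZ) ⊢ (s1, 1, Z) ⊢ (s1, ε, ε)
All input consumed and the stack is empty.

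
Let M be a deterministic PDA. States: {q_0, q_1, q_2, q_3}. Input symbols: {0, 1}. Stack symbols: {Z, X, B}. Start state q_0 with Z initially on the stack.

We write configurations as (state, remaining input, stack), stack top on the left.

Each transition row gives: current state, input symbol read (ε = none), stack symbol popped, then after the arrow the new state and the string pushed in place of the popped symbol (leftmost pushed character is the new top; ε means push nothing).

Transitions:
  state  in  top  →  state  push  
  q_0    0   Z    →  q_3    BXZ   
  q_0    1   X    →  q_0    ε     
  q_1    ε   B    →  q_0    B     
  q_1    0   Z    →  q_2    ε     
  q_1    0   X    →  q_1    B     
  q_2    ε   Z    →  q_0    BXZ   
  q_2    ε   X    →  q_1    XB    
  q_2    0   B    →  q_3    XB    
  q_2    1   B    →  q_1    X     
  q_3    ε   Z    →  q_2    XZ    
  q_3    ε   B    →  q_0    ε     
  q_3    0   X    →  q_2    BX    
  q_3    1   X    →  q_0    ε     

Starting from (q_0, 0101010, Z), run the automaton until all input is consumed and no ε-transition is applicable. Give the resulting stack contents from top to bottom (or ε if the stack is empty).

XZ

(q_0, 0101010, Z)
  read 0, top Z: go to q_3, push BXZ → (q_3, 101010, BXZ)
  ε-move, top B: go to q_0, push ε → (q_0, 101010, XZ)
  read 1, top X: go to q_0, push ε → (q_0, 01010, Z)
  read 0, top Z: go to q_3, push BXZ → (q_3, 1010, BXZ)
  ε-move, top B: go to q_0, push ε → (q_0, 1010, XZ)
  read 1, top X: go to q_0, push ε → (q_0, 010, Z)
  read 0, top Z: go to q_3, push BXZ → (q_3, 10, BXZ)
  ε-move, top B: go to q_0, push ε → (q_0, 10, XZ)
  read 1, top X: go to q_0, push ε → (q_0, 0, Z)
  read 0, top Z: go to q_3, push BXZ → (q_3, ε, BXZ)
  ε-move, top B: go to q_0, push ε → (q_0, ε, XZ)
All input consumed in state q_0 with stack XZ.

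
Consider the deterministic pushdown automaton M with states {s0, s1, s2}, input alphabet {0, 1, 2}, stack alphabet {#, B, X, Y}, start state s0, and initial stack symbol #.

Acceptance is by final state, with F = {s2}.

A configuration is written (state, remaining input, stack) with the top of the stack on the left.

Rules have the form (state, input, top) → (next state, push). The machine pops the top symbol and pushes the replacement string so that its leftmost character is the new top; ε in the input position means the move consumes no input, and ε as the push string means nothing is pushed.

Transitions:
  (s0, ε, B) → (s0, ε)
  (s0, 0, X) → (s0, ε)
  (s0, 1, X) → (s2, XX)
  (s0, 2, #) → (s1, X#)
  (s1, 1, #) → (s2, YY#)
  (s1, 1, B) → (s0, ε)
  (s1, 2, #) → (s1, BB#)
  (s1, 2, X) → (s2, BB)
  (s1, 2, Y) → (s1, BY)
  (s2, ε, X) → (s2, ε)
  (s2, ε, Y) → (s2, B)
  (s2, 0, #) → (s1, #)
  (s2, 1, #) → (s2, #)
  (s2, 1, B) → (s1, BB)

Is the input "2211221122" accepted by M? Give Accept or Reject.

Accept

(s0, 2211221122, #) ⊢ (s1, 211221122, X#) ⊢ (s2, 11221122, BB#) ⊢ (s1, 1221122, BBB#) ⊢ (s0, 221122, BB#) ⊢ (s0, 221122, B#) ⊢ (s0, 221122, #) ⊢ (s1, 21122, X#) ⊢ (s2, 1122, BB#) ⊢ (s1, 122, BBB#) ⊢ (s0, 22, BB#) ⊢ (s0, 22, B#) ⊢ (s0, 22, #) ⊢ (s1, 2, X#) ⊢ (s2, ε, BB#)
All input consumed; state s2 ∈ F.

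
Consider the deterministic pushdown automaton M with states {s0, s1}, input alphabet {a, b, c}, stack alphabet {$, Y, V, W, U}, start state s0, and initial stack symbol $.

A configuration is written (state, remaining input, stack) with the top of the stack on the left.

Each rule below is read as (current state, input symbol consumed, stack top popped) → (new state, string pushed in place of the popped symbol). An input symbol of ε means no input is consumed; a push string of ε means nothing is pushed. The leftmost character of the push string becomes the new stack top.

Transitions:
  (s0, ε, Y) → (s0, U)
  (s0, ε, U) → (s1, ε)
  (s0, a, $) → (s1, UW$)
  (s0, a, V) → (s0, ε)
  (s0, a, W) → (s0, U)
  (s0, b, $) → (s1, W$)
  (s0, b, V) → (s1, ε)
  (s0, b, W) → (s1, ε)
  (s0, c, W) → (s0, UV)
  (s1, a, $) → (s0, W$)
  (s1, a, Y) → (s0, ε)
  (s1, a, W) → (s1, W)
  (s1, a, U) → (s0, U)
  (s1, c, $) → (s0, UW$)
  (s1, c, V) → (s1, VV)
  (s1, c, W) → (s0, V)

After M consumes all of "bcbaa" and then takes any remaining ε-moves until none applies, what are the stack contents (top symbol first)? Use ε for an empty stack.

$

(s0, bcbaa, $) ⊢ (s1, cbaa, W$) ⊢ (s0, baa, V$) ⊢ (s1, aa, $) ⊢ (s0, a, W$) ⊢ (s0, ε, U$) ⊢ (s1, ε, $)
All input consumed in state s1 with stack $.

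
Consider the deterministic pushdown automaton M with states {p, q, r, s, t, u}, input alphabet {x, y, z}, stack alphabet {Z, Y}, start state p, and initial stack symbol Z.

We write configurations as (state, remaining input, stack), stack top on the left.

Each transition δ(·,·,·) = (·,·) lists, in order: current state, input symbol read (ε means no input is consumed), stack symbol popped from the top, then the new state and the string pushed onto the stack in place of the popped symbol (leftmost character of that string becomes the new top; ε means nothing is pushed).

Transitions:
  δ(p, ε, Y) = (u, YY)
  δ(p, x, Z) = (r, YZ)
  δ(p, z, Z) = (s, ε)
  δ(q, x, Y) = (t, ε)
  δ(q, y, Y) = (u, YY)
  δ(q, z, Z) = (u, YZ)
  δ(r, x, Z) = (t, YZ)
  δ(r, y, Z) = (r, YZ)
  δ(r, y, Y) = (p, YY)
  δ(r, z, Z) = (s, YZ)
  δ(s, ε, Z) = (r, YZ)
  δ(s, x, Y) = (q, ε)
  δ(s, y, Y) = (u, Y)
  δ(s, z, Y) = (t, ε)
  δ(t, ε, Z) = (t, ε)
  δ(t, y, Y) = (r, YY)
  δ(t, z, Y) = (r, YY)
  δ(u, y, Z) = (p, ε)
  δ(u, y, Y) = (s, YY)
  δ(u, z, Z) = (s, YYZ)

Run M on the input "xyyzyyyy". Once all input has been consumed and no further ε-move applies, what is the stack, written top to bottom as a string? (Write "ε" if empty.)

(p, xyyzyyyy, Z) ⊢ (r, yyzyyyy, YZ) ⊢ (p, yzyyyy, YYZ) ⊢ (u, yzyyyy, YYYZ) ⊢ (s, zyyyy, YYYYZ) ⊢ (t, yyyy, YYYZ) ⊢ (r, yyy, YYYYZ) ⊢ (p, yy, YYYYYZ) ⊢ (u, yy, YYYYYYZ) ⊢ (s, y, YYYYYYYZ) ⊢ (u, ε, YYYYYYYZ)
All input consumed in state u with stack YYYYYYYZ.

YYYYYYYZ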